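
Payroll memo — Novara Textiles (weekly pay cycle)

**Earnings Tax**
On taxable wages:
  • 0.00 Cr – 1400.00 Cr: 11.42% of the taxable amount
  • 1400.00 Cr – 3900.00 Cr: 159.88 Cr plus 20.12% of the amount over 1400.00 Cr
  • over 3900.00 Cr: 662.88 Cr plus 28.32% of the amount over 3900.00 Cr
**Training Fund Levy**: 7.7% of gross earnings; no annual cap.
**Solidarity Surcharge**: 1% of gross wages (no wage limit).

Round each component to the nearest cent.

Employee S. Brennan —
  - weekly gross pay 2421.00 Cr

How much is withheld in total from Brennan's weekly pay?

575.94 Cr

Earnings Tax: taxable = 2421.00 Cr
  159.88 Cr + 20.12% × (2421.00 Cr − 1400.00 Cr) = 159.88 Cr + 20.12% × 1021.00 Cr = 365.31 Cr
Training Fund Levy: 7.7% × 2421.00 Cr = 186.42 Cr
Solidarity Surcharge: 1% × 2421.00 Cr = 24.21 Cr
Total: 365.31 Cr + 186.42 Cr + 24.21 Cr = 575.94 Cr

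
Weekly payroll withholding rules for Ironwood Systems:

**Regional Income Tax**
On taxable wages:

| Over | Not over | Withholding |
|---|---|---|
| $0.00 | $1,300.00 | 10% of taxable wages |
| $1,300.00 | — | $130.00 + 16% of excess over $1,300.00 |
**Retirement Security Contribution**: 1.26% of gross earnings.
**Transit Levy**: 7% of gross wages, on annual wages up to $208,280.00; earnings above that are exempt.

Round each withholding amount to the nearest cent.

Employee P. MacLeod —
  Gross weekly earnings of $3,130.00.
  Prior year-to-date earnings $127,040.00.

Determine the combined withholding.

$681.34

Regional Income Tax: taxable = $3,130.00
  $130.00 + 16% × ($3,130.00 − $1,300.00) = $130.00 + 16% × $1,830.00 = $422.80
Retirement Security Contribution: 1.26% × $3,130.00 = $39.44
Transit Levy: 7% × $3,130.00 = $219.10
Total: $422.80 + $39.44 + $219.10 = $681.34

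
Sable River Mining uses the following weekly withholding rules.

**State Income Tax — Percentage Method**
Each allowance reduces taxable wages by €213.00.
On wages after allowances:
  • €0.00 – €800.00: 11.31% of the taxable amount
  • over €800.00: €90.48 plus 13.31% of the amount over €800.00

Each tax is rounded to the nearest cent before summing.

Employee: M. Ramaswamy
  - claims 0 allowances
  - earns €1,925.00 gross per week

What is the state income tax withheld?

€240.22

State Income Tax: taxable = €1,925.00
  €90.48 + 13.31% × (€1,925.00 − €800.00) = €90.48 + 13.31% × €1,125.00 = €240.22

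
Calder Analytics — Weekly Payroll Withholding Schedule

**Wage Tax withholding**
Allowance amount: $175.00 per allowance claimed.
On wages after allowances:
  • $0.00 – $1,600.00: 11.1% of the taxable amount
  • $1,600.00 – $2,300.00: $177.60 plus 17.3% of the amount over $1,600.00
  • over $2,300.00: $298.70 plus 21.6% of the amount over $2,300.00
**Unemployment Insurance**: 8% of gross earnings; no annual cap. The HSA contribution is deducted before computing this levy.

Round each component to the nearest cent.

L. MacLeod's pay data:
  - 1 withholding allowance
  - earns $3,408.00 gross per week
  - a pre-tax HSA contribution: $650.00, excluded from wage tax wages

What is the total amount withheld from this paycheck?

Wage Tax: taxable = $3,408.00 − $650.00 − 1×$175.00 = $2,583.00
  $298.70 + 21.6% × ($2,583.00 − $2,300.00) = $298.70 + 21.6% × $283.00 = $359.83
Unemployment Insurance: 8% × $2,758.00 = $220.64
Total: $359.83 + $220.64 = $580.47

$580.47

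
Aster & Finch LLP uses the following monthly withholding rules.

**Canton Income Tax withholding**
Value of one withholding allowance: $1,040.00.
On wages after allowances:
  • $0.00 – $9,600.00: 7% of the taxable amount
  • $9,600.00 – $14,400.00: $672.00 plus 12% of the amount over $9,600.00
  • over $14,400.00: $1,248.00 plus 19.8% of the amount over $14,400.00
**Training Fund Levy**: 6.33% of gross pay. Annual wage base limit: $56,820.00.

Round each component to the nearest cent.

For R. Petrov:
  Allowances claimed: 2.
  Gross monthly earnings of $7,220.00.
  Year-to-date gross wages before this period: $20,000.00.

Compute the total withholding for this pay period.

Canton Income Tax: taxable = $7,220.00 − 2×$1,040.00 = $5,140.00
  7% × $5,140.00 = $359.80
Training Fund Levy: 6.33% × $7,220.00 = $457.03
Total: $359.80 + $457.03 = $816.83

$816.83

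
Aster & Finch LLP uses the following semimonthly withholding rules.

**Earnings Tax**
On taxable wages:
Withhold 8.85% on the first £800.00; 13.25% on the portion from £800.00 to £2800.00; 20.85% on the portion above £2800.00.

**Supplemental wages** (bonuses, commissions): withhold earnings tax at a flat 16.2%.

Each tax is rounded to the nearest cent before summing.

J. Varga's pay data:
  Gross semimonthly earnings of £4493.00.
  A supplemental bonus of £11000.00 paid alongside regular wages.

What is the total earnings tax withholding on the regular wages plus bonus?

Earnings Tax: taxable = £4493.00
  £335.80 + 20.85% × (£4493.00 − £2800.00) = £335.80 + 20.85% × £1693.00 = £688.79
Supplemental (16.2% flat on bonus): 16.2% × £11000.00 = £1782.00
Total earnings tax: £688.79 + £1782.00 = £2470.79

£2470.79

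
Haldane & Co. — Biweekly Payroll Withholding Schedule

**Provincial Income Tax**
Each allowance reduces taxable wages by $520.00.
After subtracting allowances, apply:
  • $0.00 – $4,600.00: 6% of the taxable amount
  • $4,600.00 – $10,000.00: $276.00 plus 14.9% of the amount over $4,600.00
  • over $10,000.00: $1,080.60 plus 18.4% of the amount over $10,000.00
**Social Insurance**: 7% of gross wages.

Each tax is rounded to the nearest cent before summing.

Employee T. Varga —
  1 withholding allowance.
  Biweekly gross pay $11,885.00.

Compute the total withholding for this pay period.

$2,163.71

Provincial Income Tax: taxable = $11,885.00 − 1×$520.00 = $11,365.00
  $1,080.60 + 18.4% × ($11,365.00 − $10,000.00) = $1,080.60 + 18.4% × $1,365.00 = $1,331.76
Social Insurance: 7% × $11,885.00 = $831.95
Total: $1,331.76 + $831.95 = $2,163.71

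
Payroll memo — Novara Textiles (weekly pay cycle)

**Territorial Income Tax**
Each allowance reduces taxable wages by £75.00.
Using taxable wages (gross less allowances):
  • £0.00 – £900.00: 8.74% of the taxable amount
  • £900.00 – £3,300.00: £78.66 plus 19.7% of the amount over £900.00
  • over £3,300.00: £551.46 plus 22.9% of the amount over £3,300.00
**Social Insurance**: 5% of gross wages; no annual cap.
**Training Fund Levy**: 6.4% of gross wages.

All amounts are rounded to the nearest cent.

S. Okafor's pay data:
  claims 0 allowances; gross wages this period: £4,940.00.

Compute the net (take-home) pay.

£3,449.82

Territorial Income Tax: taxable = £4,940.00
  £551.46 + 22.9% × (£4,940.00 − £3,300.00) = £551.46 + 22.9% × £1,640.00 = £927.02
Social Insurance: 5% × £4,940.00 = £247.00
Training Fund Levy: 6.4% × £4,940.00 = £316.16
Total withheld: £927.02 + £247.00 + £316.16 = £1,490.18
Net pay: £4,940.00 − £1,490.18 = £3,449.82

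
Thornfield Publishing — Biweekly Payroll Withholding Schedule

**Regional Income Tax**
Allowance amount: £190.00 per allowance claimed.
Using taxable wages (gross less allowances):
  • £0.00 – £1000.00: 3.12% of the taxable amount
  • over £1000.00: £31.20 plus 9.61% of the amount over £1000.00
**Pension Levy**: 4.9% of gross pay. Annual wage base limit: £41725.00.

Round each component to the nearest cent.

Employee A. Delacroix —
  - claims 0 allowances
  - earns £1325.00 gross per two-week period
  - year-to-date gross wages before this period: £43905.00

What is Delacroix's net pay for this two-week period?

£1262.57

Regional Income Tax: taxable = £1325.00
  £31.20 + 9.61% × (£1325.00 − £1000.00) = £31.20 + 9.61% × £325.00 = £62.43
Pension Levy: YTD £43905.00 ≥ cap £41725.00 → £0.00
Total withheld: £62.43 + £0.00 = £62.43
Net pay: £1325.00 − £62.43 = £1262.57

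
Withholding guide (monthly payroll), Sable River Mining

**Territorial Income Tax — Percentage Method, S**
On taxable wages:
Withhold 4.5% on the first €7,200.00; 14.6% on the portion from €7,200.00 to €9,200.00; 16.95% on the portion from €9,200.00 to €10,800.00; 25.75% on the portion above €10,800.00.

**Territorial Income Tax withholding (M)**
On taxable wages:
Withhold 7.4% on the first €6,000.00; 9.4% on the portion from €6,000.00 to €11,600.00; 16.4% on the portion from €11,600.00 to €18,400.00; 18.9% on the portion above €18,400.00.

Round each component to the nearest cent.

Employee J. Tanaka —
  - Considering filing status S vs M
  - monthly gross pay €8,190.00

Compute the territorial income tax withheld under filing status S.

Territorial Income Tax (S): taxable = €8,190.00
  €324.00 + 14.6% × (€8,190.00 − €7,200.00) = €324.00 + 14.6% × €990.00 = €468.54

€468.54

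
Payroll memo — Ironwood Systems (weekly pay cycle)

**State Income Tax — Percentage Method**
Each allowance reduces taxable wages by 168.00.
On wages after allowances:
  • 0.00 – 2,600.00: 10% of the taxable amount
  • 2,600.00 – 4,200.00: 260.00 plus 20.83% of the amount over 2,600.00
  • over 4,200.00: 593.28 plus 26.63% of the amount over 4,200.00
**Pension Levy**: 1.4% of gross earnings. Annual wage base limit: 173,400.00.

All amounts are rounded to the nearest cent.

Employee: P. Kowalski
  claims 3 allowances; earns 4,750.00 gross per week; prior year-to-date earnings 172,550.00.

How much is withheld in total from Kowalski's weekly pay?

State Income Tax: taxable = 4,750.00 − 3×168.00 = 4,246.00
  593.28 + 26.63% × (4,246.00 − 4,200.00) = 593.28 + 26.63% × 46.00 = 605.53
Pension Levy: cap 173,400.00 − YTD 172,550.00 = 850.00 subject; 1.4% × 850.00 = 11.90
Total: 605.53 + 11.90 = 617.43

617.43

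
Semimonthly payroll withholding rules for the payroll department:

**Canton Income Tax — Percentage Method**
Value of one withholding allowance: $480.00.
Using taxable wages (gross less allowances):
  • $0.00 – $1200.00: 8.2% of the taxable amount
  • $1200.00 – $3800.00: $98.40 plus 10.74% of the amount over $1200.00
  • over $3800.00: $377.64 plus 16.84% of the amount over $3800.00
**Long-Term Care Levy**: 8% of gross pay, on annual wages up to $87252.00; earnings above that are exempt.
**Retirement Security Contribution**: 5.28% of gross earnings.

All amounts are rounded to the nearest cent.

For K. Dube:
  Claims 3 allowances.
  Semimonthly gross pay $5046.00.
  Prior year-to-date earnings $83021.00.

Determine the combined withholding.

$961.71

Canton Income Tax: taxable = $5046.00 − 3×$480.00 = $3606.00
  $98.40 + 10.74% × ($3606.00 − $1200.00) = $98.40 + 10.74% × $2406.00 = $356.80
Long-Term Care Levy: cap $87252.00 − YTD $83021.00 = $4231.00 subject; 8% × $4231.00 = $338.48
Retirement Security Contribution: 5.28% × $5046.00 = $266.43
Total: $356.80 + $338.48 + $266.43 = $961.71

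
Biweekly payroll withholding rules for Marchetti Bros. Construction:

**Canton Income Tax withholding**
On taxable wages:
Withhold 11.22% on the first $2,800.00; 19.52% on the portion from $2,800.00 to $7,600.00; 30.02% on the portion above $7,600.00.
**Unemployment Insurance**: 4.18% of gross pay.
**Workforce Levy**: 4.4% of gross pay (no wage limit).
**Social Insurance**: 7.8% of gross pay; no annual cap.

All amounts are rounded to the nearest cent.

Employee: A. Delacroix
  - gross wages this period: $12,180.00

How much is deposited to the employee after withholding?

$7,558.88

Canton Income Tax: taxable = $12,180.00
  $1,251.12 + 30.02% × ($12,180.00 − $7,600.00) = $1,251.12 + 30.02% × $4,580.00 = $2,626.04
Unemployment Insurance: 4.18% × $12,180.00 = $509.12
Workforce Levy: 4.4% × $12,180.00 = $535.92
Social Insurance: 7.8% × $12,180.00 = $950.04
Total withheld: $2,626.04 + $509.12 + $535.92 + $950.04 = $4,621.12
Net pay: $12,180.00 − $4,621.12 = $7,558.88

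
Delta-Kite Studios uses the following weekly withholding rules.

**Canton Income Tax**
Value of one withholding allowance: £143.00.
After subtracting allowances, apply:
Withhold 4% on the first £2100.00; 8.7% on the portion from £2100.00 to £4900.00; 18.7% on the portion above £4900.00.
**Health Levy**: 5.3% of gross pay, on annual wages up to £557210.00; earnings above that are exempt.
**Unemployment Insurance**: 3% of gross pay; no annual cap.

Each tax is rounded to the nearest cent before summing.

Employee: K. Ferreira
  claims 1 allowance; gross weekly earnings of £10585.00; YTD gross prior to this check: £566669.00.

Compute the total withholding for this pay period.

Canton Income Tax: taxable = £10585.00 − 1×£143.00 = £10442.00
  £327.60 + 18.7% × (£10442.00 − £4900.00) = £327.60 + 18.7% × £5542.00 = £1363.95
Health Levy: YTD £566669.00 ≥ cap £557210.00 → £0.00
Unemployment Insurance: 3% × £10585.00 = £317.55
Total: £1363.95 + £0.00 + £317.55 = £1681.50

£1681.50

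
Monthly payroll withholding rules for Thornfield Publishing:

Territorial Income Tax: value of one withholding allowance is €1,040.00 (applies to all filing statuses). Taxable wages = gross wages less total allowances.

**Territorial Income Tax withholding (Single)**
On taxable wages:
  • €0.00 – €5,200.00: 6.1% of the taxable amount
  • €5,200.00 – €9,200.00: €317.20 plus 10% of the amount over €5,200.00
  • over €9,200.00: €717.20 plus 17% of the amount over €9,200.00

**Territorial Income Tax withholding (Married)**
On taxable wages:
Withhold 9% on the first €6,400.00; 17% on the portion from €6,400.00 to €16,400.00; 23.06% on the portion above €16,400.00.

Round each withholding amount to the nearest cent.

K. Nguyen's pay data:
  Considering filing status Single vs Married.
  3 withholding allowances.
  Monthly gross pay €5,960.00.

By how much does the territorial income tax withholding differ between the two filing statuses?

Territorial Income Tax (Single): taxable = €5,960.00 − 3×€1,040.00 = €2,840.00
  6.1% × €2,840.00 = €173.24
Territorial Income Tax (Married): taxable = €5,960.00 − 3×€1,040.00 = €2,840.00
  9% × €2,840.00 = €255.60
Difference: |€173.24 − €255.60| = €82.36 (higher under Married)

€82.36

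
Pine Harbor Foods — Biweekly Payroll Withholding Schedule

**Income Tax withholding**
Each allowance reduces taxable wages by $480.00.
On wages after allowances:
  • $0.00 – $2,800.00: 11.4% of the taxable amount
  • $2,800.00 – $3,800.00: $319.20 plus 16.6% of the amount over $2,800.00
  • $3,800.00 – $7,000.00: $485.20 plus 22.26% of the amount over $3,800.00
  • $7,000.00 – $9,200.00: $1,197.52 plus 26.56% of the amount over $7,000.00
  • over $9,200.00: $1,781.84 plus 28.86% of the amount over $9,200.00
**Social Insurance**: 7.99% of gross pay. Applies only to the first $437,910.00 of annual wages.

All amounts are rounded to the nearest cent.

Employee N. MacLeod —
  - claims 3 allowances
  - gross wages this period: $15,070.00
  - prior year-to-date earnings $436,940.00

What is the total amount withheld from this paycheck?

$3,137.84

Income Tax: taxable = $15,070.00 − 3×$480.00 = $13,630.00
  $1,781.84 + 28.86% × ($13,630.00 − $9,200.00) = $1,781.84 + 28.86% × $4,430.00 = $3,060.34
Social Insurance: cap $437,910.00 − YTD $436,940.00 = $970.00 subject; 7.99% × $970.00 = $77.50
Total: $3,060.34 + $77.50 = $3,137.84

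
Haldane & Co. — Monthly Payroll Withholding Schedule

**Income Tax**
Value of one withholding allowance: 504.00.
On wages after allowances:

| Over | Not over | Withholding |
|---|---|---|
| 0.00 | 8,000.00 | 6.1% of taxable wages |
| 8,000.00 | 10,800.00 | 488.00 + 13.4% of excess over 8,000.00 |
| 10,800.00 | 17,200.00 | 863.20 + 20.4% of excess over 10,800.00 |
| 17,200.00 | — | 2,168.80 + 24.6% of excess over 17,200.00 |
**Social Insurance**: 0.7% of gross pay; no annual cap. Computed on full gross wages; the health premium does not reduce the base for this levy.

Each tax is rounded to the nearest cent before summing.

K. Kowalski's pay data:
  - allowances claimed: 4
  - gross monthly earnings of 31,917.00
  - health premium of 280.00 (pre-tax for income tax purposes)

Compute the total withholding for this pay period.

5,447.79

Income Tax: taxable = 31,917.00 − 280.00 − 4×504.00 = 29,621.00
  2,168.80 + 24.6% × (29,621.00 − 17,200.00) = 2,168.80 + 24.6% × 12,421.00 = 5,224.37
Social Insurance: 0.7% × 31,917.00 = 223.42
Total: 5,224.37 + 223.42 = 5,447.79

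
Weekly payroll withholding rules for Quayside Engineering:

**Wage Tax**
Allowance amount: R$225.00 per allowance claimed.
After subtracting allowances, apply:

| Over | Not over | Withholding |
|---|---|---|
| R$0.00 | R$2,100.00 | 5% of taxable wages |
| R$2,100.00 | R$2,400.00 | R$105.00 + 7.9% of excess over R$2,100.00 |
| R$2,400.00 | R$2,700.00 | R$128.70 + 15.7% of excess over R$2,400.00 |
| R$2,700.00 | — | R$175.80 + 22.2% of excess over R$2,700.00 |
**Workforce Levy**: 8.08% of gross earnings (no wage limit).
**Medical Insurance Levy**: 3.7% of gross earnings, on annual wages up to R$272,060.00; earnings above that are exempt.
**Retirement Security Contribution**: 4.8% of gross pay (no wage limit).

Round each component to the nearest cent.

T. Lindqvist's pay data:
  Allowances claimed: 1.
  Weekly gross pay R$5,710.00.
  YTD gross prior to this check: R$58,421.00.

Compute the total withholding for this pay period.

R$1,740.79

Wage Tax: taxable = R$5,710.00 − 1×R$225.00 = R$5,485.00
  R$175.80 + 22.2% × (R$5,485.00 − R$2,700.00) = R$175.80 + 22.2% × R$2,785.00 = R$794.07
Workforce Levy: 8.08% × R$5,710.00 = R$461.37
Medical Insurance Levy: 3.7% × R$5,710.00 = R$211.27
Retirement Security Contribution: 4.8% × R$5,710.00 = R$274.08
Total: R$794.07 + R$461.37 + R$211.27 + R$274.08 = R$1,740.79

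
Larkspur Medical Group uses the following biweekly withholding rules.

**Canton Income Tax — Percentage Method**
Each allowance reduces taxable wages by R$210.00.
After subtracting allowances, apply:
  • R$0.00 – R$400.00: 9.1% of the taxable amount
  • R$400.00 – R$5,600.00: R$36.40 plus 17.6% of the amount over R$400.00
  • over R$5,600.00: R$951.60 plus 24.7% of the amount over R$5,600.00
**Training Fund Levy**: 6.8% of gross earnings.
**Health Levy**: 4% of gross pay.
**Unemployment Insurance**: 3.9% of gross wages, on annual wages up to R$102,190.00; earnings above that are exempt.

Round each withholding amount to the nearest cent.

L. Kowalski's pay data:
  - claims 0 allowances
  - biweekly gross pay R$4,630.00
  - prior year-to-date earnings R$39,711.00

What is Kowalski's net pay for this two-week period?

R$3,168.51

Canton Income Tax: taxable = R$4,630.00
  R$36.40 + 17.6% × (R$4,630.00 − R$400.00) = R$36.40 + 17.6% × R$4,230.00 = R$780.88
Training Fund Levy: 6.8% × R$4,630.00 = R$314.84
Health Levy: 4% × R$4,630.00 = R$185.20
Unemployment Insurance: 3.9% × R$4,630.00 = R$180.57
Total withheld: R$780.88 + R$314.84 + R$185.20 + R$180.57 = R$1,461.49
Net pay: R$4,630.00 − R$1,461.49 = R$3,168.51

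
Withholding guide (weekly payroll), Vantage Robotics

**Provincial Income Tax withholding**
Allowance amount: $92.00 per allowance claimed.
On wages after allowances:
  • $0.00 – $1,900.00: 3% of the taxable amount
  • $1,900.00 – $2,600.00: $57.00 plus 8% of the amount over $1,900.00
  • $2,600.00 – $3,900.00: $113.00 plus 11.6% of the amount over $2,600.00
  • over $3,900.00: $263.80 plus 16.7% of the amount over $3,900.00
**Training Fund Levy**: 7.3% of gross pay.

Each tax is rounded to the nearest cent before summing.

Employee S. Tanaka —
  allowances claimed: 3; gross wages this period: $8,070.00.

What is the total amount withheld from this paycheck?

Provincial Income Tax: taxable = $8,070.00 − 3×$92.00 = $7,794.00
  $263.80 + 16.7% × ($7,794.00 − $3,900.00) = $263.80 + 16.7% × $3,894.00 = $914.10
Training Fund Levy: 7.3% × $8,070.00 = $589.11
Total: $914.10 + $589.11 = $1,503.21

$1,503.21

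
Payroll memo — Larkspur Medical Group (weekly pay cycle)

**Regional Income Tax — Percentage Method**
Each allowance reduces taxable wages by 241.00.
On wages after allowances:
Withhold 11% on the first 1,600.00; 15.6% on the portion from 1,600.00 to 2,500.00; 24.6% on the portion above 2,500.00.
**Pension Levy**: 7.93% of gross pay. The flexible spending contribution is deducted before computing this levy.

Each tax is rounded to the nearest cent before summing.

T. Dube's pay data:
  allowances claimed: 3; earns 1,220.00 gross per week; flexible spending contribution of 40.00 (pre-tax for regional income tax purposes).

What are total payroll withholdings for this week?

143.84

Regional Income Tax: taxable = 1,220.00 − 40.00 − 3×241.00 = 457.00
  11% × 457.00 = 50.27
Pension Levy: 7.93% × 1,180.00 = 93.57
Total: 50.27 + 93.57 = 143.84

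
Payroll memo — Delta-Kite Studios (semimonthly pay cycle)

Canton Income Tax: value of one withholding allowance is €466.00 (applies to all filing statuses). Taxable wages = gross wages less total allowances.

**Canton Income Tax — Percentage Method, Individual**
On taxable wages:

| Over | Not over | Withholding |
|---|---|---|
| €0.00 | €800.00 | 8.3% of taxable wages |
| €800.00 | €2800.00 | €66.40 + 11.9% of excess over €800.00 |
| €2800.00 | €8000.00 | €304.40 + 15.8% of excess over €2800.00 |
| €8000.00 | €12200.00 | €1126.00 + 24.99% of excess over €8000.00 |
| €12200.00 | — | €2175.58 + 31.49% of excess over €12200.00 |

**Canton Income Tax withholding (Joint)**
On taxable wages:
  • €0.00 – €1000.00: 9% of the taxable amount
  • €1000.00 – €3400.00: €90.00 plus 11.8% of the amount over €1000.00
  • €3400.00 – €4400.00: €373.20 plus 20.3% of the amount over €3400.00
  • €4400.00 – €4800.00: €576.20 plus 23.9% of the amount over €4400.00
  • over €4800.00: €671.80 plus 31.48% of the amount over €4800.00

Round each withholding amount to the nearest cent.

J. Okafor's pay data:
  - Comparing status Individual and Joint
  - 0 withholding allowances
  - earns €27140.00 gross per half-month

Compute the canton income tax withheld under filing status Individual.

Canton Income Tax (Individual): taxable = €27140.00
  €2175.58 + 31.49% × (€27140.00 − €12200.00) = €2175.58 + 31.49% × €14940.00 = €6880.19

€6880.19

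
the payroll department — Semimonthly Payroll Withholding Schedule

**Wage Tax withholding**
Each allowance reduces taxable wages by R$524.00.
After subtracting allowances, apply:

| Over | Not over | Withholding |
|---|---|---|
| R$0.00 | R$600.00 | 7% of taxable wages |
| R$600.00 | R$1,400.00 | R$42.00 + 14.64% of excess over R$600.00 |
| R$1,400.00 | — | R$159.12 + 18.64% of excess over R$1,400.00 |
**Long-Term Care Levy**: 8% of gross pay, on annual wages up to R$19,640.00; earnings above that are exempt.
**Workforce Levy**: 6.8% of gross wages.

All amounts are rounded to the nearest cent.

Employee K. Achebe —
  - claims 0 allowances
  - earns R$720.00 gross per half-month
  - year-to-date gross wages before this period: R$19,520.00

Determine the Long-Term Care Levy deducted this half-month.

Long-Term Care Levy: cap R$19,640.00 − YTD R$19,520.00 = R$120.00 subject; 8% × R$120.00 = R$9.60

R$9.60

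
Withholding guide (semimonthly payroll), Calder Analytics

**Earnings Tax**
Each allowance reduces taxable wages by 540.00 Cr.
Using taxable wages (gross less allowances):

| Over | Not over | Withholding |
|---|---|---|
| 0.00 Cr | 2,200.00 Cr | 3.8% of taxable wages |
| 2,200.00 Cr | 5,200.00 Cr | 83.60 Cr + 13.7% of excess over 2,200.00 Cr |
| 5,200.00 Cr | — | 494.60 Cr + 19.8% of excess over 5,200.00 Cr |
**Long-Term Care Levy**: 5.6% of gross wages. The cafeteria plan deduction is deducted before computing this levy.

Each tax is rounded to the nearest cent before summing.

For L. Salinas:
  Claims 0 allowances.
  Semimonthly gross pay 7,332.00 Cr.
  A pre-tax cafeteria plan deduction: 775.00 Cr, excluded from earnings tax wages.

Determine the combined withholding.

1,130.48 Cr

Earnings Tax: taxable = 7,332.00 Cr − 775.00 Cr = 6,557.00 Cr
  494.60 Cr + 19.8% × (6,557.00 Cr − 5,200.00 Cr) = 494.60 Cr + 19.8% × 1,357.00 Cr = 763.29 Cr
Long-Term Care Levy: 5.6% × 6,557.00 Cr = 367.19 Cr
Total: 763.29 Cr + 367.19 Cr = 1,130.48 Cr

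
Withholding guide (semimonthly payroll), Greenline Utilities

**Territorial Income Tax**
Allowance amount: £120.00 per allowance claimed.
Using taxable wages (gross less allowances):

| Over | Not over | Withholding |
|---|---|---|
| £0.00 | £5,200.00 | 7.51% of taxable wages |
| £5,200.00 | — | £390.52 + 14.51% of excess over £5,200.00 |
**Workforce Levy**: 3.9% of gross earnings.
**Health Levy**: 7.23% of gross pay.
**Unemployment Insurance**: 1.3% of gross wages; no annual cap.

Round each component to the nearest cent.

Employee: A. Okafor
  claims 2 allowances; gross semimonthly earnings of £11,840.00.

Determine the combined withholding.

Territorial Income Tax: taxable = £11,840.00 − 2×£120.00 = £11,600.00
  £390.52 + 14.51% × (£11,600.00 − £5,200.00) = £390.52 + 14.51% × £6,400.00 = £1,319.16
Workforce Levy: 3.9% × £11,840.00 = £461.76
Health Levy: 7.23% × £11,840.00 = £856.03
Unemployment Insurance: 1.3% × £11,840.00 = £153.92
Total: £1,319.16 + £461.76 + £856.03 + £153.92 = £2,790.87

£2,790.87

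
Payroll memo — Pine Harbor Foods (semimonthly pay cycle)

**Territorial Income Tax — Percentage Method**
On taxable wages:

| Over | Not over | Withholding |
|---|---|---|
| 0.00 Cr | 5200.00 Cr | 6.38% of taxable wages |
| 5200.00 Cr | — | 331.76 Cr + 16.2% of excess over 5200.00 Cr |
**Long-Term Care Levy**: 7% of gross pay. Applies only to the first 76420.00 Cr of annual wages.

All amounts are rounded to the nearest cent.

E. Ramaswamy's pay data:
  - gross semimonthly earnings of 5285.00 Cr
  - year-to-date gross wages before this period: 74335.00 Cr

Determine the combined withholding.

Territorial Income Tax: taxable = 5285.00 Cr
  331.76 Cr + 16.2% × (5285.00 Cr − 5200.00 Cr) = 331.76 Cr + 16.2% × 85.00 Cr = 345.53 Cr
Long-Term Care Levy: cap 76420.00 Cr − YTD 74335.00 Cr = 2085.00 Cr subject; 7% × 2085.00 Cr = 145.95 Cr
Total: 345.53 Cr + 145.95 Cr = 491.48 Cr

491.48 Cr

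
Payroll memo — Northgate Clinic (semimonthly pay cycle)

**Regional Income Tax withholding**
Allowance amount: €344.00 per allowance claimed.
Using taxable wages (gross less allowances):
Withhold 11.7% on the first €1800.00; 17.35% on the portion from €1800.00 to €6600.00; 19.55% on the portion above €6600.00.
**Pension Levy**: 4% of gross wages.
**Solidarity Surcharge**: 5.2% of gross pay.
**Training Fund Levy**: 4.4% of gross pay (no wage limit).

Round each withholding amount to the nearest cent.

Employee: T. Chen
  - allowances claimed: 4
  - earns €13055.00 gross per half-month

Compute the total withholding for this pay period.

Regional Income Tax: taxable = €13055.00 − 4×€344.00 = €11679.00
  €1043.40 + 19.55% × (€11679.00 − €6600.00) = €1043.40 + 19.55% × €5079.00 = €2036.34
Pension Levy: 4% × €13055.00 = €522.20
Solidarity Surcharge: 5.2% × €13055.00 = €678.86
Training Fund Levy: 4.4% × €13055.00 = €574.42
Total: €2036.34 + €522.20 + €678.86 + €574.42 = €3811.82

€3811.82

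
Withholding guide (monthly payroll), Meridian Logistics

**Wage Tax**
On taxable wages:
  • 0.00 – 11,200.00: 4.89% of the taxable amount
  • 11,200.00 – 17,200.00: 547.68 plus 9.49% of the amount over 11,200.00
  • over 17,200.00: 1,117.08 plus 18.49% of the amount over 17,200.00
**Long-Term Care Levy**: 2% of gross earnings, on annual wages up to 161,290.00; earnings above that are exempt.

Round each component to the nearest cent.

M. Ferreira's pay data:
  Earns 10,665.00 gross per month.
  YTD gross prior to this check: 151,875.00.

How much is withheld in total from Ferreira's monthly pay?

Wage Tax: taxable = 10,665.00
  4.89% × 10,665.00 = 521.52
Long-Term Care Levy: cap 161,290.00 − YTD 151,875.00 = 9,415.00 subject; 2% × 9,415.00 = 188.30
Total: 521.52 + 188.30 = 709.82

709.82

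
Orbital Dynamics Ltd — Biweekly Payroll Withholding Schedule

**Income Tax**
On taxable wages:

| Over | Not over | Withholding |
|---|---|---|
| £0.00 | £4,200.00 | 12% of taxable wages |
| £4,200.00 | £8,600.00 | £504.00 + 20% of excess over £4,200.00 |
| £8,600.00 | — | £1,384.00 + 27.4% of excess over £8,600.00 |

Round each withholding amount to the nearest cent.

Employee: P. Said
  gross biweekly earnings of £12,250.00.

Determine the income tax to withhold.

Income Tax: taxable = £12,250.00
  £1,384.00 + 27.4% × (£12,250.00 − £8,600.00) = £1,384.00 + 27.4% × £3,650.00 = £2,384.10

£2,384.10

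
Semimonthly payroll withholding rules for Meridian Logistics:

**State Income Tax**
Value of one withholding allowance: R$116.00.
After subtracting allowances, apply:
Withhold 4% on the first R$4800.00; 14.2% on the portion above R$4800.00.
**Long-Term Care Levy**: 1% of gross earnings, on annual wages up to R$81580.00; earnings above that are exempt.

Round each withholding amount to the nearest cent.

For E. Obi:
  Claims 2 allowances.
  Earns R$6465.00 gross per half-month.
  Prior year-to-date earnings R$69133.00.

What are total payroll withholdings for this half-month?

State Income Tax: taxable = R$6465.00 − 2×R$116.00 = R$6233.00
  R$192.00 + 14.2% × (R$6233.00 − R$4800.00) = R$192.00 + 14.2% × R$1433.00 = R$395.49
Long-Term Care Levy: 1% × R$6465.00 = R$64.65
Total: R$395.49 + R$64.65 = R$460.14

R$460.14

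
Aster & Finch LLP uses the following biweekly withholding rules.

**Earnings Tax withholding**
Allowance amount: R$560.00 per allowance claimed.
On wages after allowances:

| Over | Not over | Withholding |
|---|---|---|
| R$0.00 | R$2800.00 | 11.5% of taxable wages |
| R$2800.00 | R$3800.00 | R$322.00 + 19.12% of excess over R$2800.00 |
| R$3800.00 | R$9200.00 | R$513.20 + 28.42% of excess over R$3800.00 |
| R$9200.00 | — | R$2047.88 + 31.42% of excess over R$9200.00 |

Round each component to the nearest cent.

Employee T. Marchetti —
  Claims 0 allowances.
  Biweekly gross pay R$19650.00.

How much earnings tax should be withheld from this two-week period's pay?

Earnings Tax: taxable = R$19650.00
  R$2047.88 + 31.42% × (R$19650.00 − R$9200.00) = R$2047.88 + 31.42% × R$10450.00 = R$5331.27

R$5331.27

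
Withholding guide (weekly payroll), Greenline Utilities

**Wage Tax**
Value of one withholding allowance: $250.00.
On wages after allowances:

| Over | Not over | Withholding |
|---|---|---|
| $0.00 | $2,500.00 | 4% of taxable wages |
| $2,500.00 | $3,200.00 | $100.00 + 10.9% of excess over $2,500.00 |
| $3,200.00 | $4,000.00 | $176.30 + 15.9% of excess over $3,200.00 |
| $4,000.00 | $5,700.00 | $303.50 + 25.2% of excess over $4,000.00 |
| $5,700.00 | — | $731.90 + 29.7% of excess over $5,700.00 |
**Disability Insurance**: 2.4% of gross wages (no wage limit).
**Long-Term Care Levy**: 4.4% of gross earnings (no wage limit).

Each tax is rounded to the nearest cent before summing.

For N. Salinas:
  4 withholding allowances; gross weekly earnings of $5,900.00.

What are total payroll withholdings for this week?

$931.50

Wage Tax: taxable = $5,900.00 − 4×$250.00 = $4,900.00
  $303.50 + 25.2% × ($4,900.00 − $4,000.00) = $303.50 + 25.2% × $900.00 = $530.30
Disability Insurance: 2.4% × $5,900.00 = $141.60
Long-Term Care Levy: 4.4% × $5,900.00 = $259.60
Total: $530.30 + $141.60 + $259.60 = $931.50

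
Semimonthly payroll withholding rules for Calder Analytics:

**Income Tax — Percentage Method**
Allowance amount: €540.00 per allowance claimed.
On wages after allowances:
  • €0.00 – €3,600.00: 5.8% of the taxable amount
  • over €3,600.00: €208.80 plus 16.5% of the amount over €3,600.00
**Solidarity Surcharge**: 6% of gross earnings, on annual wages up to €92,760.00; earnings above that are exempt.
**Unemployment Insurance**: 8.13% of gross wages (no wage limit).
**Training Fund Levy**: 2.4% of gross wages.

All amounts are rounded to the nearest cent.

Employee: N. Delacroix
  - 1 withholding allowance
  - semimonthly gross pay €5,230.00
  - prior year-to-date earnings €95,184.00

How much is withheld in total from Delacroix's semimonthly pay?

€939.37

Income Tax: taxable = €5,230.00 − 1×€540.00 = €4,690.00
  €208.80 + 16.5% × (€4,690.00 − €3,600.00) = €208.80 + 16.5% × €1,090.00 = €388.65
Solidarity Surcharge: YTD €95,184.00 ≥ cap €92,760.00 → €0.00
Unemployment Insurance: 8.13% × €5,230.00 = €425.20
Training Fund Levy: 2.4% × €5,230.00 = €125.52
Total: €388.65 + €0.00 + €425.20 + €125.52 = €939.37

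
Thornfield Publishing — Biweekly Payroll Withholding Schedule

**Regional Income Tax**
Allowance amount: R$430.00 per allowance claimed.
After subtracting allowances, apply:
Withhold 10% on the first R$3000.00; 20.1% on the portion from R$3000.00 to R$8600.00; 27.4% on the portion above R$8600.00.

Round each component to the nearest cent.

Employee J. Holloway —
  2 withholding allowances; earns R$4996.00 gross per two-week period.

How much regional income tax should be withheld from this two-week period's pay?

Regional Income Tax: taxable = R$4996.00 − 2×R$430.00 = R$4136.00
  R$300.00 + 20.1% × (R$4136.00 − R$3000.00) = R$300.00 + 20.1% × R$1136.00 = R$528.34

R$528.34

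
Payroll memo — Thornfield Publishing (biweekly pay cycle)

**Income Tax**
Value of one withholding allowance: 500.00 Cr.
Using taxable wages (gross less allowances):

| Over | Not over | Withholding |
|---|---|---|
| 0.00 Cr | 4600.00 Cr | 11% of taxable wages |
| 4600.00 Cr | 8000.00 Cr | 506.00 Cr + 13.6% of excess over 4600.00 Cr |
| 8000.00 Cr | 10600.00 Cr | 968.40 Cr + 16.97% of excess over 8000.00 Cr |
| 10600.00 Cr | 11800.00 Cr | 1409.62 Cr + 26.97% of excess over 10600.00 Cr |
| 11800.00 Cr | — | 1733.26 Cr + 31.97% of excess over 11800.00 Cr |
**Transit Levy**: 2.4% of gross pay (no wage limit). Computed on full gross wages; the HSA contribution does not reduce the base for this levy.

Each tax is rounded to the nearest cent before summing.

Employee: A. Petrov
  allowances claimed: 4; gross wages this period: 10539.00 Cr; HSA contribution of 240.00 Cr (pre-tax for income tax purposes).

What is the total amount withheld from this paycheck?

1272.08 Cr

Income Tax: taxable = 10539.00 Cr − 240.00 Cr − 4×500.00 Cr = 8299.00 Cr
  968.40 Cr + 16.97% × (8299.00 Cr − 8000.00 Cr) = 968.40 Cr + 16.97% × 299.00 Cr = 1019.14 Cr
Transit Levy: 2.4% × 10539.00 Cr = 252.94 Cr
Total: 1019.14 Cr + 252.94 Cr = 1272.08 Cr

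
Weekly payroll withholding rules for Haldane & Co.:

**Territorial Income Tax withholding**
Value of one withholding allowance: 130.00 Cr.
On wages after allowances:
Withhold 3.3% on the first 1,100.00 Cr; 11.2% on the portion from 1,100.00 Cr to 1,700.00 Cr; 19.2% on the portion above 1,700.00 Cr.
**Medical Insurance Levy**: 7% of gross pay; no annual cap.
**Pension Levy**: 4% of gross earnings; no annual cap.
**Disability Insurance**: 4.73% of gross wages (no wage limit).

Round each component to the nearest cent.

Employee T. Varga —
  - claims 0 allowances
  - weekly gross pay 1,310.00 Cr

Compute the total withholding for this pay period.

265.88 Cr

Territorial Income Tax: taxable = 1,310.00 Cr
  36.30 Cr + 11.2% × (1,310.00 Cr − 1,100.00 Cr) = 36.30 Cr + 11.2% × 210.00 Cr = 59.82 Cr
Medical Insurance Levy: 7% × 1,310.00 Cr = 91.70 Cr
Pension Levy: 4% × 1,310.00 Cr = 52.40 Cr
Disability Insurance: 4.73% × 1,310.00 Cr = 61.96 Cr
Total: 59.82 Cr + 91.70 Cr + 52.40 Cr + 61.96 Cr = 265.88 Cr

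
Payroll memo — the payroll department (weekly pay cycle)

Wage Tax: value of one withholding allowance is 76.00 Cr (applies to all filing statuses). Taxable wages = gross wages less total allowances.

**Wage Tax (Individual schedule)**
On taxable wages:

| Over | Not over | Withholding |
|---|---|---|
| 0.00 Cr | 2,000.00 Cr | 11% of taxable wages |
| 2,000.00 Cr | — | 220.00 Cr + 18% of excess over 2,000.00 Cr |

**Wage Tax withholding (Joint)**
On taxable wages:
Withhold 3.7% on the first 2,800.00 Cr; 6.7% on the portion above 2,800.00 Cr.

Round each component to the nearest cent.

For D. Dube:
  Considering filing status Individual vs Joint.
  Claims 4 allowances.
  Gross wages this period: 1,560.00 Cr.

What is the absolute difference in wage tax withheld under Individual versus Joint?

91.69 Cr

Wage Tax (Individual): taxable = 1,560.00 Cr − 4×76.00 Cr = 1,256.00 Cr
  11% × 1,256.00 Cr = 138.16 Cr
Wage Tax (Joint): taxable = 1,560.00 Cr − 4×76.00 Cr = 1,256.00 Cr
  3.7% × 1,256.00 Cr = 46.47 Cr
Difference: |138.16 Cr − 46.47 Cr| = 91.69 Cr (higher under Individual)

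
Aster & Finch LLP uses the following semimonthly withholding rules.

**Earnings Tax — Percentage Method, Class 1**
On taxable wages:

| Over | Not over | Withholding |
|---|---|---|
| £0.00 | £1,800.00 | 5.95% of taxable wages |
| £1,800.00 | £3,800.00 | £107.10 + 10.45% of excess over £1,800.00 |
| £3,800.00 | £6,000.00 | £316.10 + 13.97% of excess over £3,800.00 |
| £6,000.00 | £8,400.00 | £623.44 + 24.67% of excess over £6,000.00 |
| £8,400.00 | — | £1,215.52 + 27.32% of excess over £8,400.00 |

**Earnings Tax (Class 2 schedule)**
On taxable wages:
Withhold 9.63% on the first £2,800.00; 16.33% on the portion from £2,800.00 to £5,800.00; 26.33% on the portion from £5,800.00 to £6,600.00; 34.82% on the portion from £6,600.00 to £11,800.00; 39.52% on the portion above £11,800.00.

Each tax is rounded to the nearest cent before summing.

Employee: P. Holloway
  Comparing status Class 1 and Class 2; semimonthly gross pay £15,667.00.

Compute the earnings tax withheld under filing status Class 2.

Earnings Tax (Class 2): taxable = £15,667.00
  £2,780.82 + 39.52% × (£15,667.00 − £11,800.00) = £2,780.82 + 39.52% × £3,867.00 = £4,309.06

£4,309.06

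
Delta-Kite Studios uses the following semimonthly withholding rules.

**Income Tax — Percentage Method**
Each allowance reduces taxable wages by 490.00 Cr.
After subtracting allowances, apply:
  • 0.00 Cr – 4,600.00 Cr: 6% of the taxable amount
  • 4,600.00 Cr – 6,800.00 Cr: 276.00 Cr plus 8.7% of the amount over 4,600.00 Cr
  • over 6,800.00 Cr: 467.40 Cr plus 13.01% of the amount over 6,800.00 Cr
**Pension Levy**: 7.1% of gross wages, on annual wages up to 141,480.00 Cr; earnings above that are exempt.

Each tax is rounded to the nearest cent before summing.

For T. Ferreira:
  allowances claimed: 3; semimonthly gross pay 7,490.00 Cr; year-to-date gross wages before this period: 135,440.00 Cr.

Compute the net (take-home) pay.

6,661.62 Cr

Income Tax: taxable = 7,490.00 Cr − 3×490.00 Cr = 6,020.00 Cr
  276.00 Cr + 8.7% × (6,020.00 Cr − 4,600.00 Cr) = 276.00 Cr + 8.7% × 1,420.00 Cr = 399.54 Cr
Pension Levy: cap 141,480.00 Cr − YTD 135,440.00 Cr = 6,040.00 Cr subject; 7.1% × 6,040.00 Cr = 428.84 Cr
Total withheld: 399.54 Cr + 428.84 Cr = 828.38 Cr
Net pay: 7,490.00 Cr − 828.38 Cr = 6,661.62 Cr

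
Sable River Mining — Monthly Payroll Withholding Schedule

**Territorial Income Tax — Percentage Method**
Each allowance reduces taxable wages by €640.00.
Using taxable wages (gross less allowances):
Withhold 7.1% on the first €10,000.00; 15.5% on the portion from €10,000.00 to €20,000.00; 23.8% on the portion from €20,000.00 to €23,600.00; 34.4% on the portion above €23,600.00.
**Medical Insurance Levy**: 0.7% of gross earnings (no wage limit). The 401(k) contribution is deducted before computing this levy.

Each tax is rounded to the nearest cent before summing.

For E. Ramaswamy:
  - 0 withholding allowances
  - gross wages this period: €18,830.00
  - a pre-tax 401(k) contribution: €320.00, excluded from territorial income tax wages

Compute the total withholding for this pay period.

€2,158.62

Territorial Income Tax: taxable = €18,830.00 − €320.00 = €18,510.00
  €710.00 + 15.5% × (€18,510.00 − €10,000.00) = €710.00 + 15.5% × €8,510.00 = €2,029.05
Medical Insurance Levy: 0.7% × €18,510.00 = €129.57
Total: €2,029.05 + €129.57 = €2,158.62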